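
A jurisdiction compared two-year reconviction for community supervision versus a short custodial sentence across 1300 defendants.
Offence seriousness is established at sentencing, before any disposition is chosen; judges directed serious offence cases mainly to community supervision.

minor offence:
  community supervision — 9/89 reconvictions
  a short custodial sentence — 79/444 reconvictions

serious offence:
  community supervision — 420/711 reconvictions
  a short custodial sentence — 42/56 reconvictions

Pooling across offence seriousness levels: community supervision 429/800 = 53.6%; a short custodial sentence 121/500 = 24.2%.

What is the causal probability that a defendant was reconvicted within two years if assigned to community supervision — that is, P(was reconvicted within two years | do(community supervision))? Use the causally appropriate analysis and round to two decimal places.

0.39

Offence seriousness differs across dispositions for reasons unrelated to any effect of the disposition itself, and it separately predicts the outcome — a classic confounder. We must compare within offence seriousness levels.
Standardising community supervision to the population offence seriousness mix: 0.410·9/89 + 0.590·420/711 = 0.390.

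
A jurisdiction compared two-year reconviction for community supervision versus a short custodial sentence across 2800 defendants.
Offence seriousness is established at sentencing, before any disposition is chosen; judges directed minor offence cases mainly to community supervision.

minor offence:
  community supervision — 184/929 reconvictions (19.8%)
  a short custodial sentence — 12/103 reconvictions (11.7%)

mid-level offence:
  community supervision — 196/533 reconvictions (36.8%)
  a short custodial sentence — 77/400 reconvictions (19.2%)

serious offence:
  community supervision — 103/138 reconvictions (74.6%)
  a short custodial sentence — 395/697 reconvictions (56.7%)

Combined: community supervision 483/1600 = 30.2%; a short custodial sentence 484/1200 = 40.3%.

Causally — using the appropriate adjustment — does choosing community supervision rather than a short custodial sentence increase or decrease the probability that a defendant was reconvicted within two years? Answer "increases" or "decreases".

Offence seriousness satisfies the back-door criterion: it is not a descendant of the disposition, and it blocks the spurious path from disposition to outcome. Adjusting for it (i.e., using the within-offence seriousness rates) gives the causal effect.
Within each level — minor offence: 19.8% vs 11.7%; mid-level offence: 36.8% vs 19.2%; serious offence: 74.6% vs 56.7% — a short custodial sentence is lower every time.

increases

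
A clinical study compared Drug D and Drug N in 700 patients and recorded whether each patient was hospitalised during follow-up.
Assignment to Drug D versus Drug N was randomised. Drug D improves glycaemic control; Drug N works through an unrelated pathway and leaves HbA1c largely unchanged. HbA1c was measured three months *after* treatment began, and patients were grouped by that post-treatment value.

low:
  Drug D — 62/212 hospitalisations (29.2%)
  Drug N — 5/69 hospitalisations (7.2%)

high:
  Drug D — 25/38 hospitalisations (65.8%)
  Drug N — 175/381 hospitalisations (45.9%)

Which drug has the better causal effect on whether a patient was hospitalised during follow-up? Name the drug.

Drug D

The stratified and pooled comparisons disagree (Drug N wins within each HbA1c; Drug D wins overall), so the answer turns on the causal role of HbA1c.
The distribution of HbA1c is itself part of what the drug does — it is an intermediate outcome. Holding it fixed would remove that part of the effect; the total effect is the pooled difference.
Pooled: Drug D 34.8% vs Drug N 40.0%; Drug D is lower overall.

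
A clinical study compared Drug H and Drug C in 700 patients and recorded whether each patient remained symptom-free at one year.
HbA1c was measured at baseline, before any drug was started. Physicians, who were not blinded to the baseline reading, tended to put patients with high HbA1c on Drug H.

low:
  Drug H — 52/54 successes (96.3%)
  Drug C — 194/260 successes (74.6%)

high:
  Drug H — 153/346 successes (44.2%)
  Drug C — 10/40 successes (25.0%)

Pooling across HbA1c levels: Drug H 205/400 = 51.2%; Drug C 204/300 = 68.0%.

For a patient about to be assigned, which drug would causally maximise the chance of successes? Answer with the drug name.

Drug H

Drug H is higher inside every HbA1c stratum but Drug C is higher in aggregate. Whether to stratify depends on how HbA1c relates to the drug.
The imbalance in HbA1c arose from how patients were allocated, not from anything the drug did; and HbA1c independently affects the outcome. The pooled gap is confounded — condition on HbA1c.
Within each level — low: 96.3% vs 74.6%; high: 44.2% vs 25.0% — Drug H is higher every time.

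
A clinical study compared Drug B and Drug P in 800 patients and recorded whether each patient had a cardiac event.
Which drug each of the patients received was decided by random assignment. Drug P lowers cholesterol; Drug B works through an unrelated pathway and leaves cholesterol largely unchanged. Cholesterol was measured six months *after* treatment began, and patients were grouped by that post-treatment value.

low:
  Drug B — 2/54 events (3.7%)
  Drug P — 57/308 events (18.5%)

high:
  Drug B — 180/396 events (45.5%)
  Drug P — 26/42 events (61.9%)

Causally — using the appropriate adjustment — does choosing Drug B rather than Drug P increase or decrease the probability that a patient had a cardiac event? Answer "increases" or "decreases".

increases

Cholesterol is recorded after the drug and is itself shifted by it — it sits on the causal path from drug to outcome. Conditioning on a mediator would strip out part of the effect we want; the pooled comparison gives the total causal effect.
Pooled: Drug B 40.4% vs Drug P 23.7%; Drug P is lower overall.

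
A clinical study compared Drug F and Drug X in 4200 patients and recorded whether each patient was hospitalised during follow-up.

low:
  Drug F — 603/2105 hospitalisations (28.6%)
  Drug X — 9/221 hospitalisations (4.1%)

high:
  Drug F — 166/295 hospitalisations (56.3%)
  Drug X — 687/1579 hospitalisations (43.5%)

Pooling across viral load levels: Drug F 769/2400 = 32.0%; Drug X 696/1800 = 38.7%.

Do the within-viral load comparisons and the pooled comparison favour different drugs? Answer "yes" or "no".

yes

Within each viral load level (low 28.6% vs 4.1%; high 56.3% vs 43.5%), Drug X has the lower rate every time. Pooled: 32.0% vs 38.7% — Drug F has the lower rate overall. The two comparisons disagree.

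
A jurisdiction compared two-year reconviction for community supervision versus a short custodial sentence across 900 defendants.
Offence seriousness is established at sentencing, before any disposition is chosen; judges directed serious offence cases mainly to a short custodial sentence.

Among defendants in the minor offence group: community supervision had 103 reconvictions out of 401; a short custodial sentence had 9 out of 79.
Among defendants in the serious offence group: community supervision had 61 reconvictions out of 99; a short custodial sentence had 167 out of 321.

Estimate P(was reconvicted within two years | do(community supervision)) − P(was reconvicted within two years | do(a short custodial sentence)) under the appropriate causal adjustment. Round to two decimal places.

+0.12

Offence seriousness satisfies the back-door criterion: it is not a descendant of the disposition, and it blocks the spurious path from disposition to outcome. Adjusting for it (i.e., using the within-offence seriousness rates) gives the causal effect.
Adjusting over the population distribution of offence seriousness: 0.533·(0.257−0.114) + 0.467·(0.616−0.520) = +0.121.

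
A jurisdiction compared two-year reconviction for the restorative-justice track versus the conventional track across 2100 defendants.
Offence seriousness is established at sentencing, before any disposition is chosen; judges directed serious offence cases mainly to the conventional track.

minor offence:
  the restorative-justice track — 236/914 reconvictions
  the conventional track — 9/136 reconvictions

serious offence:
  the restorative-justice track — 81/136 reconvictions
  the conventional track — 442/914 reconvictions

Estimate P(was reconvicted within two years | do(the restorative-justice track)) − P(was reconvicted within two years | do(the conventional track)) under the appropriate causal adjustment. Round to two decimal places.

Nothing the disposition does changes offence seriousness; the imbalance is an allocation artefact. With offence seriousness also predicting the outcome, the pooled figure is confounded, and the within-stratum comparison is the causal one.
Adjusting over the population distribution of offence seriousness: 0.500·(0.258−0.066) + 0.500·(0.596−0.484) = +0.152.

+0.15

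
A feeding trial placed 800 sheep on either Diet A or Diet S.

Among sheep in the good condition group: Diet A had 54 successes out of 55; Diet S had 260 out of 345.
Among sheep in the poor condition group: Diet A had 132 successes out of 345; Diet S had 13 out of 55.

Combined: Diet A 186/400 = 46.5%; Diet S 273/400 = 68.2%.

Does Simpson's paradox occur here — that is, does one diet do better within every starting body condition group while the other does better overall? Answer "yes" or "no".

Within each starting body condition level (good condition 98.2% vs 75.4%; poor condition 38.3% vs 23.6%), Diet A has the higher rate every time. Pooled: 46.5% vs 68.2% — Diet S has the higher rate overall. The two comparisons disagree.

yes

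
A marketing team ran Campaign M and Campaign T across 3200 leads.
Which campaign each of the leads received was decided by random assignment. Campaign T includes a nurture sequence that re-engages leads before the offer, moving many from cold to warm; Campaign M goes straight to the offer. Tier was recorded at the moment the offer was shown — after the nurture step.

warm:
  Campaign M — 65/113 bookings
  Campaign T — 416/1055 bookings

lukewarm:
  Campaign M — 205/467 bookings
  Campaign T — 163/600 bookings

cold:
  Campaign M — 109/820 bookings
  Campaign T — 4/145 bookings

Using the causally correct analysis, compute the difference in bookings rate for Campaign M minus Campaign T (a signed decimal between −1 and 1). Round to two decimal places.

Engagement tier is downstream of the campaign. One should not condition on a consequence of treatment, so the overall rates are the right comparison.
The causal difference is the pooled difference: 0.271 − 0.324 = -0.053.

-0.05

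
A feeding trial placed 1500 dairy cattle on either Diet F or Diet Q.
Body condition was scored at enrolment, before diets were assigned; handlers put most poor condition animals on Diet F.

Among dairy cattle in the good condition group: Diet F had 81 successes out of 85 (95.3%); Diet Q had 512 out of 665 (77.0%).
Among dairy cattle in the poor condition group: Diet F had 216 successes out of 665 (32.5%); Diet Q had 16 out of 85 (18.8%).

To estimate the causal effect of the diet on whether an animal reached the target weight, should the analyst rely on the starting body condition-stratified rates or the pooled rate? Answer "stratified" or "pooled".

Since starting body condition is a pre-existing factor (not a product of the diet) and it affects the outcome on its own, it is a confounder. The stratified rates, not the pooled rate, identify the causal effect.
Within each level — good condition: 95.3% vs 77.0%; poor condition: 32.5% vs 18.8% — Diet F is higher every time.

stratified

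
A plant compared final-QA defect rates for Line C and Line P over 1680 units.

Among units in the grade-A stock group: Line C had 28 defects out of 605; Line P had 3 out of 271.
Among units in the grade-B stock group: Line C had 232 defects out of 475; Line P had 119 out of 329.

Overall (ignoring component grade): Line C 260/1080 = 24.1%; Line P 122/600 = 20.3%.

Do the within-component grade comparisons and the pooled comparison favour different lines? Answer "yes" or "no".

Within each component grade level (grade-A stock 4.6% vs 1.1%; grade-B stock 48.8% vs 36.2%), Line P has the lower rate every time. Pooled: 24.1% vs 20.3% — Line P has the lower rate overall. They agree.

no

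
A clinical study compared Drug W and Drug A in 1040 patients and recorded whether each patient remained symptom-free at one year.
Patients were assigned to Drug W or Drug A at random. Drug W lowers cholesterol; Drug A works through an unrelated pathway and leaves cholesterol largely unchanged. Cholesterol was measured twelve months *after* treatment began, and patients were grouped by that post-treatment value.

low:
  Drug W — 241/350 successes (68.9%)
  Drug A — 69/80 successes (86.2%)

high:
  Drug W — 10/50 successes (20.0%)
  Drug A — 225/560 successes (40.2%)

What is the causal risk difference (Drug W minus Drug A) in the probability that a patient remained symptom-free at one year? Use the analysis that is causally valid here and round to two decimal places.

Cholesterol here is a post-treatment variable shaped by the drug; conditioning on it would introduce bias rather than remove it. The overall comparison is the causal one.
The causal difference is the pooled difference: 0.627 − 0.459 = +0.168.

+0.17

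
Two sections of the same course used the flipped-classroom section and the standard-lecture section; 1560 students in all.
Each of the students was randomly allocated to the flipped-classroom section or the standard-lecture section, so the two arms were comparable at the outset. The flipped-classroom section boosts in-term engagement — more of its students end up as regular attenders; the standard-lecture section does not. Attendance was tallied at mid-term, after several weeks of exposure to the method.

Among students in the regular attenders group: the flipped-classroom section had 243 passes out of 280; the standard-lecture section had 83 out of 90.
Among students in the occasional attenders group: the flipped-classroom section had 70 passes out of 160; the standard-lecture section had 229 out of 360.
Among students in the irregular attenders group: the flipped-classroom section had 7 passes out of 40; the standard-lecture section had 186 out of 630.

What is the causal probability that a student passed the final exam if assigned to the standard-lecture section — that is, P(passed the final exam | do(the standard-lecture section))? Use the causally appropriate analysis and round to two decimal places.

Because the teaching method influences mid-term attendance, mid-term attendance is a post-treatment mediator, not a confounder. Stratifying on it would bias the estimate; the causal effect is the crude pooled difference.
So P(outcome | do(the standard-lecture section)) is just the pooled rate for the standard-lecture section: 498/1080 = 0.461.

0.46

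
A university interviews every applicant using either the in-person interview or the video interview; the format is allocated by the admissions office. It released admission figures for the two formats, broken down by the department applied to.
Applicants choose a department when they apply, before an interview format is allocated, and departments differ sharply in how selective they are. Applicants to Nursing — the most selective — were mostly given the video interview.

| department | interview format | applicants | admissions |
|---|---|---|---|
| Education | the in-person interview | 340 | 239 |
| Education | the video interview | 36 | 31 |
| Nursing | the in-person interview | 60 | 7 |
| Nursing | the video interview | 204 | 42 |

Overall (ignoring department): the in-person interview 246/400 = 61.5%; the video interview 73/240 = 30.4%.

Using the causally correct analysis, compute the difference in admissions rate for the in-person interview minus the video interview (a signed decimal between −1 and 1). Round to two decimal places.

-0.13

Department is set before the interview format has any effect — it is not caused by the interview format — and it independently drives the outcome. That makes it a confounder, so the causal comparison is within department levels.
Adjusting over the population distribution of department: 0.588·(0.703−0.861) + 0.412·(0.117−0.206) = -0.130.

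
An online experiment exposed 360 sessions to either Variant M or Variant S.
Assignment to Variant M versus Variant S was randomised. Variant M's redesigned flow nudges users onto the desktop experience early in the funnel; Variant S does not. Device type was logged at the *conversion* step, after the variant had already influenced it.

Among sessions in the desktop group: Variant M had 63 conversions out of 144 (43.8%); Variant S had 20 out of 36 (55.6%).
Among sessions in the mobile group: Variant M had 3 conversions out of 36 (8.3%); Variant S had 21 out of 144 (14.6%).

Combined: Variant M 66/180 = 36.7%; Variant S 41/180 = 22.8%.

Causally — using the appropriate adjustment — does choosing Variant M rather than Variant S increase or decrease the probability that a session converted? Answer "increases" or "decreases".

increases

Within every device type level Variant S has the higher rate, yet pooled Variant M does — Simpson's reversal.
Device type lies on the pathway variant → device type → outcome, so adjusting for it blocks the indirect effect. For the total causal effect of variant, use the unadjusted pooled rates.
Pooled: Variant M 36.7% vs Variant S 22.8%; Variant M is higher overall.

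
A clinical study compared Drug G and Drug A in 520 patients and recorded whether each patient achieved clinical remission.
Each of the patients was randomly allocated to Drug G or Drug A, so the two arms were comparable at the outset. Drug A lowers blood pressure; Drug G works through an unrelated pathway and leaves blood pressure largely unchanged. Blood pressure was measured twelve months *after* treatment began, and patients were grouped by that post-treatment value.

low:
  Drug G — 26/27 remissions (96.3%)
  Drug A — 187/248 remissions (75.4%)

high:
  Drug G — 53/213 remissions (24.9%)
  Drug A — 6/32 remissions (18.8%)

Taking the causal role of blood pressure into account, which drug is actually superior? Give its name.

Drug A

The stratified and pooled comparisons disagree (Drug G wins within each blood pressure; Drug A wins overall), so the answer turns on the causal role of blood pressure.
Blood pressure is downstream of the drug. One should not condition on a consequence of treatment, so the overall rates are the right comparison.
Pooled: Drug G 32.9% vs Drug A 68.9%; Drug A is higher overall.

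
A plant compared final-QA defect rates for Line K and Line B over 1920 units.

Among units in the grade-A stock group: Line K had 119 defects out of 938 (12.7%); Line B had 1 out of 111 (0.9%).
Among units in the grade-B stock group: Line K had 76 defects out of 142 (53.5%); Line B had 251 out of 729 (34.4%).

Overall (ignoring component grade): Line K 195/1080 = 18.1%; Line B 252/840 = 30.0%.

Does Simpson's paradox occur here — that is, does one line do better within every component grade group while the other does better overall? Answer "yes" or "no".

yes

Within each component grade level (grade-A stock 12.7% vs 0.9%; grade-B stock 53.5% vs 34.4%), Line B has the lower rate every time. Pooled: 18.1% vs 30.0% — Line K has the lower rate overall. The two comparisons disagree.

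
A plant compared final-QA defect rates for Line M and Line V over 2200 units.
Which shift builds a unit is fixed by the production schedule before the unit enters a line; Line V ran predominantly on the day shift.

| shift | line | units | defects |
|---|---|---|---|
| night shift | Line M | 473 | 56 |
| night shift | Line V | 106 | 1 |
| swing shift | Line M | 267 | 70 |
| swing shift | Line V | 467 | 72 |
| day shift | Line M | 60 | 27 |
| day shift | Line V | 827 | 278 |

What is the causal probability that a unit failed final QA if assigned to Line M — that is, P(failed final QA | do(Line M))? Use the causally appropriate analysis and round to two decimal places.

The shift-specific comparison favours Line V throughout, but the pooled figures favour Line M. The question is whether to condition on shift.
Since shift is a pre-existing factor (not a product of the line) and it affects the outcome on its own, it is a confounder. The stratified rates, not the pooled rate, identify the causal effect.
Standardising Line M to the population shift mix: 0.263·56/473 + 0.334·70/267 + 0.403·27/60 = 0.300.

0.30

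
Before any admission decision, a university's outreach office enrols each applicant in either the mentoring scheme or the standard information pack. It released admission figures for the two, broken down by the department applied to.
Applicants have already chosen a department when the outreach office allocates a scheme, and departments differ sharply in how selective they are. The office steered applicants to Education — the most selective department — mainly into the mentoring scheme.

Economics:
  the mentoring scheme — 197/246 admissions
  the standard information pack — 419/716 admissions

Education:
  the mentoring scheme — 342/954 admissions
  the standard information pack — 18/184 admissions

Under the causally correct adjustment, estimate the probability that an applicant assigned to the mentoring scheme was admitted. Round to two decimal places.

Department satisfies the back-door criterion: it is not a descendant of the outreach scheme, and it blocks the spurious path from outreach scheme to outcome. Adjusting for it (i.e., using the within-department rates) gives the causal effect.
Standardising the mentoring scheme to the population department mix: 0.458·197/246 + 0.542·342/954 = 0.561.

0.56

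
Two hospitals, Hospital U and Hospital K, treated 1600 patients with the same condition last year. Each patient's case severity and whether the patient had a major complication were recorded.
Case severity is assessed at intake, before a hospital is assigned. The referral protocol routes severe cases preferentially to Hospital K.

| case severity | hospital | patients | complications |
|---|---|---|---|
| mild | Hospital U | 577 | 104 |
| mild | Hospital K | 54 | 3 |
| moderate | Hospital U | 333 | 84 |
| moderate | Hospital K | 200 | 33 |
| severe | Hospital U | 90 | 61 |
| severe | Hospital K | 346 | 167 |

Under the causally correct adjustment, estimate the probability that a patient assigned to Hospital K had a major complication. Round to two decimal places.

Within every case severity level Hospital K has the lower rate, yet pooled Hospital U does — Simpson's reversal.
Case severity is set before the hospital has any effect — it is not caused by the hospital — and it independently drives the outcome. That makes it a confounder, so the causal comparison is within case severity levels.
Standardising Hospital K to the population case severity mix: 0.394·3/54 + 0.333·33/200 + 0.273·167/346 = 0.208.

0.21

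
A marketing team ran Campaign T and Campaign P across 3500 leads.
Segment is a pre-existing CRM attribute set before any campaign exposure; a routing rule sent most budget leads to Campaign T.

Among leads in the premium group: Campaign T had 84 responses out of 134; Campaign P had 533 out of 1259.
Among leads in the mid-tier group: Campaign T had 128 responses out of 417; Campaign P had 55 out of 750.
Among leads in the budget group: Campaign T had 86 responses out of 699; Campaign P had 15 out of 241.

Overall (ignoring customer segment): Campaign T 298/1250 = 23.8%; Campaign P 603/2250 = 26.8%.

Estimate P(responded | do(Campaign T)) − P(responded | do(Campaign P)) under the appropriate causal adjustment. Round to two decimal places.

The imbalance in customer segment arose from how leads were allocated, not from anything the campaign did; and customer segment independently affects the outcome. The pooled gap is confounded — condition on customer segment.
Adjusting over the population distribution of customer segment: 0.398·(0.627−0.423) + 0.333·(0.307−0.073) + 0.269·(0.123−0.062) = +0.175.

+0.18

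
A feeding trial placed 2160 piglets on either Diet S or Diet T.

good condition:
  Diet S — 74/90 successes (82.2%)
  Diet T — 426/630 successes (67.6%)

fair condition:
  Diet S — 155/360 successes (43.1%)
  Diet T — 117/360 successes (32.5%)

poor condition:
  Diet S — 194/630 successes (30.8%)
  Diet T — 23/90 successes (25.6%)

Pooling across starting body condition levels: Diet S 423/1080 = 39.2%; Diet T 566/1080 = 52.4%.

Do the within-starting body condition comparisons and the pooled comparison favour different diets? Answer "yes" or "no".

Within each starting body condition level (good condition 82.2% vs 67.6%; fair condition 43.1% vs 32.5%; poor condition 30.8% vs 25.6%), Diet S has the higher rate every time. Pooled: 39.2% vs 52.4% — Diet T has the higher rate overall. The two comparisons disagree.

yes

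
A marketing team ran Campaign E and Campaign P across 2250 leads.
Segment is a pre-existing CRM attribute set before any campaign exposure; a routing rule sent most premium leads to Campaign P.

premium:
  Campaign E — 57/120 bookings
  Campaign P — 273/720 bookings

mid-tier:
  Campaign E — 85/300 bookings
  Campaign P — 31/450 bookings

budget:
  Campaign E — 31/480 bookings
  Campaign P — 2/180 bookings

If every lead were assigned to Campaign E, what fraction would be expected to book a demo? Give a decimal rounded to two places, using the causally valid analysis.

Within every customer segment level Campaign E has the higher rate, yet pooled Campaign P does — Simpson's reversal.
Nothing the campaign does changes customer segment; the imbalance is an allocation artefact. With customer segment also predicting the outcome, the pooled figure is confounded, and the within-stratum comparison is the causal one.
Standardising Campaign E to the population customer segment mix: 0.373·57/120 + 0.333·85/300 + 0.293·31/480 = 0.291.

0.29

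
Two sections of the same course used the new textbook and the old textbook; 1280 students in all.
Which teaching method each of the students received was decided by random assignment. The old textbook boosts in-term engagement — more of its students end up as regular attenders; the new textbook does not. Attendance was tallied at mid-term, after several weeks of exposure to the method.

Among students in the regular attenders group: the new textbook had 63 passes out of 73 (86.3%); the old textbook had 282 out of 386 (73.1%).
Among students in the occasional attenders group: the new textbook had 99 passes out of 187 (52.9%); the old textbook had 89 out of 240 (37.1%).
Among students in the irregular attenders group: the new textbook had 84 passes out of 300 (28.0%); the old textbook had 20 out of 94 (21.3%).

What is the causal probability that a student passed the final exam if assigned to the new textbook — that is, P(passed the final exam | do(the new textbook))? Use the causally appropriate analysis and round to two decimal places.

the new textbook is higher inside every mid-term attendance stratum but the old textbook is higher in aggregate. Whether to stratify depends on how mid-term attendance relates to the teaching method.
The distribution of mid-term attendance is itself part of what the teaching method does — it is an intermediate outcome. Holding it fixed would remove that part of the effect; the total effect is the pooled difference.
So P(outcome | do(the new textbook)) is just the pooled rate for the new textbook: 246/560 = 0.439.

0.44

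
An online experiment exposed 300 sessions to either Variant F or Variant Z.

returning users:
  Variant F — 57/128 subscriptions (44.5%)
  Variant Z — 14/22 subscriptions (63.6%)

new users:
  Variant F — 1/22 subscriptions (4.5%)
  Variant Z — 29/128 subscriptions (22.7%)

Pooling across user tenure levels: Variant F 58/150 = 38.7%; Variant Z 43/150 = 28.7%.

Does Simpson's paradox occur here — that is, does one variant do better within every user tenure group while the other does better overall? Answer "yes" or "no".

yes

Within each user tenure level (returning users 44.5% vs 63.6%; new users 4.5% vs 22.7%), Variant Z has the higher rate every time. Pooled: 38.7% vs 28.7% — Variant F has the higher rate overall. The two comparisons disagree.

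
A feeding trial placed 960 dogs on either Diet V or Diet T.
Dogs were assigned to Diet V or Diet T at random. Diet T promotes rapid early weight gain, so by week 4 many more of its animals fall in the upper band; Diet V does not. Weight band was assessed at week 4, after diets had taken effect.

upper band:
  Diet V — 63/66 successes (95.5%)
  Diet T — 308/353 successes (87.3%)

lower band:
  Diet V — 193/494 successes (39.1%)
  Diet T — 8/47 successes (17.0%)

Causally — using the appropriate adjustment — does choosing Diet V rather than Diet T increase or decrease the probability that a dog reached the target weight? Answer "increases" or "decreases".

decreases

Week-4 weight band is recorded after the diet and is itself shifted by it — it sits on the causal path from diet to outcome. Conditioning on a mediator would strip out part of the effect we want; the pooled comparison gives the total causal effect.
Pooled: Diet V 45.7% vs Diet T 79.0%; Diet T is higher overall.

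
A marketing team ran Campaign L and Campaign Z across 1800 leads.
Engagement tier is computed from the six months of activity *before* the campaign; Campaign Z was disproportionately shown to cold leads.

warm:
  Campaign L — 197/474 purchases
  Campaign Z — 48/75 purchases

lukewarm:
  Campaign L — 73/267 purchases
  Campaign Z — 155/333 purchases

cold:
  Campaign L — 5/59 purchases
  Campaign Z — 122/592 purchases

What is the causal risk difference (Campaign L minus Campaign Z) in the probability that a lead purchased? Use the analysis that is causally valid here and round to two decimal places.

-0.18

Within every engagement tier level Campaign Z has the higher rate, yet pooled Campaign L does — Simpson's reversal.
The imbalance in engagement tier arose from how leads were allocated, not from anything the campaign did; and engagement tier independently affects the outcome. The pooled gap is confounded — condition on engagement tier.
Adjusting over the population distribution of engagement tier: 0.305·(0.416−0.640) + 0.333·(0.273−0.465) + 0.362·(0.085−0.206) = -0.176.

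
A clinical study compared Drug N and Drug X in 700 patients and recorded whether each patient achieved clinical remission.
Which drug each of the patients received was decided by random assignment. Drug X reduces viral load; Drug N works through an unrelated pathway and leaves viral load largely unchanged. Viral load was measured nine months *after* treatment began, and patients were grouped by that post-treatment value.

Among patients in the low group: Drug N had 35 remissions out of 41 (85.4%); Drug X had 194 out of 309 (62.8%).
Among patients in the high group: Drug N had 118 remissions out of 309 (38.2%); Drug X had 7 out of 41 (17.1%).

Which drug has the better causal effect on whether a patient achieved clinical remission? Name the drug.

Drug X

The distribution of viral load is itself part of what the drug does — it is an intermediate outcome. Holding it fixed would remove that part of the effect; the total effect is the pooled difference.
Pooled: Drug N 43.7% vs Drug X 57.4%; Drug X is higher overall.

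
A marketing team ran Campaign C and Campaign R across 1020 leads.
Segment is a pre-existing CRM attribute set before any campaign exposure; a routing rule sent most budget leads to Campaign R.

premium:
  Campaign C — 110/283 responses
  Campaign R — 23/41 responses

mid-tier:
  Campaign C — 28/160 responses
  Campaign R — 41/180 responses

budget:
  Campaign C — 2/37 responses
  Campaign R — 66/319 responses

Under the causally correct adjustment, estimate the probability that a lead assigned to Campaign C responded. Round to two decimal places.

Within every customer segment level Campaign R has the higher rate, yet pooled Campaign C does — Simpson's reversal.
The imbalance in customer segment arose from how leads were allocated, not from anything the campaign did; and customer segment independently affects the outcome. The pooled gap is confounded — condition on customer segment.
Standardising Campaign C to the population customer segment mix: 0.318·110/283 + 0.333·28/160 + 0.349·2/37 = 0.201.

0.20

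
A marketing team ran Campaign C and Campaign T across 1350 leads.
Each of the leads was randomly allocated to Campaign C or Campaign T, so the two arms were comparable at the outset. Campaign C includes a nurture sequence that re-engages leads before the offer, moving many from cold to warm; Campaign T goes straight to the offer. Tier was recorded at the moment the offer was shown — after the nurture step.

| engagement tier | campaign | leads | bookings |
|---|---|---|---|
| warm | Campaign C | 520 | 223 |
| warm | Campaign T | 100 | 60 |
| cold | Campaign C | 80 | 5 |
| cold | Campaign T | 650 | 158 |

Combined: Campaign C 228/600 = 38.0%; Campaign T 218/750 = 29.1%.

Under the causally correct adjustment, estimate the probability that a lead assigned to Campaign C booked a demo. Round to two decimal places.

0.38

Engagement tier lies on the pathway campaign → engagement tier → outcome, so adjusting for it blocks the indirect effect. For the total causal effect of campaign, use the unadjusted pooled rates.
So P(outcome | do(Campaign C)) is just the pooled rate for Campaign C: 228/600 = 0.380.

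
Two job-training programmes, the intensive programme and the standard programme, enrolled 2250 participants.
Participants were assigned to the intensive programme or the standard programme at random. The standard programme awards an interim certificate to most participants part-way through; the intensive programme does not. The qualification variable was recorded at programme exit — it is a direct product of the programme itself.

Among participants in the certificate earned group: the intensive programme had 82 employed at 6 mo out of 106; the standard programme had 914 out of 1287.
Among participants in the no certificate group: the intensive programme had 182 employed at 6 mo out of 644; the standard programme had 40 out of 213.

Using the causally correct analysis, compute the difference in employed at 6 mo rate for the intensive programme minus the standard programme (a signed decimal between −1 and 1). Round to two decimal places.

The qualification attained during the programme-specific comparison favours the intensive programme throughout, but the pooled figures favour the standard programme. The question is whether to condition on qualification attained during the programme.
Stratifying would compare programmes among participants the programmes themselves sorted into qualification attained during the programme groups — a form of selection on an intermediate. The unconditioned pooled rates give the total causal effect.
The causal difference is the pooled difference: 0.352 − 0.636 = -0.284.

-0.28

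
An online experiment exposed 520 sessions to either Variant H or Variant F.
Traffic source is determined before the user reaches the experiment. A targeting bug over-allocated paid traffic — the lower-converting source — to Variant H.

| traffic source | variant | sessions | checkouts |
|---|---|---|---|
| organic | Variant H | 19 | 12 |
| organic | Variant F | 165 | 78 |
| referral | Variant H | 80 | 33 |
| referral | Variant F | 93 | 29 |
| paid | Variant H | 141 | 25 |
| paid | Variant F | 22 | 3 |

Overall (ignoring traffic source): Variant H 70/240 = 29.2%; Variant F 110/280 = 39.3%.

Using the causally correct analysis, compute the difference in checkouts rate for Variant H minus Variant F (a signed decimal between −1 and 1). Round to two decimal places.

Since traffic source is a pre-existing factor (not a product of the variant) and it affects the outcome on its own, it is a confounder. The stratified rates, not the pooled rate, identify the causal effect.
Adjusting over the population distribution of traffic source: 0.354·(0.632−0.473) + 0.333·(0.412−0.312) + 0.313·(0.177−0.136) = +0.103.

+0.10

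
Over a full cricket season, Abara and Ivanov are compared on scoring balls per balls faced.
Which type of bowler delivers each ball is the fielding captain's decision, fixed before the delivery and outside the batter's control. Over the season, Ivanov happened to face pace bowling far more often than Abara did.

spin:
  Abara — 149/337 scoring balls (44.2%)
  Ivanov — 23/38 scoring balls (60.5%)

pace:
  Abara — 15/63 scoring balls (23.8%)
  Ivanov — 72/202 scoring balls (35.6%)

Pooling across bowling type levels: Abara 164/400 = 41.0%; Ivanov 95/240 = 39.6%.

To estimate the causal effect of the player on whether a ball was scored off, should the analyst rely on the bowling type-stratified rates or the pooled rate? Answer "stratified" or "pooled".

stratified

Ivanov is higher inside every bowling type stratum but Abara is higher in aggregate. Whether to stratify depends on how bowling type relates to the player.
The imbalance in bowling type arose from how balls faced were allocated, not from anything the player did; and bowling type independently affects the outcome. The pooled gap is confounded — condition on bowling type.
Within each level — spin: 44.2% vs 60.5%; pace: 23.8% vs 35.6% — Ivanov is higher every time.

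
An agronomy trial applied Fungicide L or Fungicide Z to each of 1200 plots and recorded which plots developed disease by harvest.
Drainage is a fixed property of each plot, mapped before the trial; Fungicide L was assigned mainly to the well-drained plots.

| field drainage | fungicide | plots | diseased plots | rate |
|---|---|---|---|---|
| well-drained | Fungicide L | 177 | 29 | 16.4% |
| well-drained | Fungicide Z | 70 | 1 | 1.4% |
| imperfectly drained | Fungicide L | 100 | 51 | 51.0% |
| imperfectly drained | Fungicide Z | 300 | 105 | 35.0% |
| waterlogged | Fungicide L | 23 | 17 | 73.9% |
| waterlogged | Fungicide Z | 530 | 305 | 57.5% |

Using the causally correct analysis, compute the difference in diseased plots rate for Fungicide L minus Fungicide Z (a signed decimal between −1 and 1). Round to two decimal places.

+0.16

Here field drainage is a common cause — it drives both which fungicide a case falls under and the outcome. The crude comparison mixes populations; the stratum-specific rates are the causally relevant ones.
Adjusting over the population distribution of field drainage: 0.206·(0.164−0.014) + 0.333·(0.510−0.350) + 0.461·(0.739−0.575) = +0.160.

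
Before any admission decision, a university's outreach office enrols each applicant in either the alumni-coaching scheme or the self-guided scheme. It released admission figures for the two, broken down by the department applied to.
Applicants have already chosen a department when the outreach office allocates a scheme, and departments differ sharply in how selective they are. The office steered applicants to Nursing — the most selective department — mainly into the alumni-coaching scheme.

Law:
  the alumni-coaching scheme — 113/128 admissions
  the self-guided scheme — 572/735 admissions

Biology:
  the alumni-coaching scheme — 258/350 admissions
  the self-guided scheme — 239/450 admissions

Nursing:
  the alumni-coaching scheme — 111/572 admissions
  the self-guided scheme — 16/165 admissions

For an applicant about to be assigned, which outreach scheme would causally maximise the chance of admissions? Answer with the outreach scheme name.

Within every department level the alumni-coaching scheme has the higher rate, yet pooled the self-guided scheme does — Simpson's reversal.
Department differs across outreach schemes for reasons unrelated to any effect of the outreach scheme itself, and it separately predicts the outcome — a classic confounder. We must compare within department levels.
Within each level — Law: 88.3% vs 77.8%; Biology: 73.7% vs 53.1%; Nursing: 19.4% vs 9.7% — the alumni-coaching scheme is higher every time.

the alumni-coaching scheme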